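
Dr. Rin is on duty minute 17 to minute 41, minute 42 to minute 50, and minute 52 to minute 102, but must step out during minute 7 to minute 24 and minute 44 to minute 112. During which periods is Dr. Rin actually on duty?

minute 24 to minute 41, minute 42 to minute 44

minute 17 to minute 41 \ B = minute 24 to minute 41.
minute 42 to minute 50 \ B = minute 42 to minute 44.
minute 52 to minute 102: entirely removed.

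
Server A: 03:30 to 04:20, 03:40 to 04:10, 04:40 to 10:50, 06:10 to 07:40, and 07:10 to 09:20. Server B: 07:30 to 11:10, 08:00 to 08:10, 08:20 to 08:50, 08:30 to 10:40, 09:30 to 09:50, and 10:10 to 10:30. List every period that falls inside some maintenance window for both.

07:30–10:50

Merge the first list: 03:30–04:20, 04:40–10:50.
Merge the second list: 07:30–11:10.
03:30–04:20: no overlap with the second set.
04:40–10:50 meets the second set on 07:30–10:50.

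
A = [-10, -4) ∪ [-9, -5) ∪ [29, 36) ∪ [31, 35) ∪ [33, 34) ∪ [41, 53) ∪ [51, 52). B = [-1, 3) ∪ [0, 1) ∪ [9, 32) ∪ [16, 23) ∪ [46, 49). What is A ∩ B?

[29, 32) ∪ [46, 49)

Merge the first list: [-10, -4), [29, 36), [41, 53).
Merge the second list: [-1, 3), [9, 32), [46, 49).
[-10, -4): no overlap with the second set.
[29, 36) meets the second set on [29, 32).
[41, 53) meets the second set on [46, 49).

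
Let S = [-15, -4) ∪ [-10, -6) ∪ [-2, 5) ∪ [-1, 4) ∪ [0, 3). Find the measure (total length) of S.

Merged: [-15, -4), [-2, 5).
Lengths: 11 + 7 = 18.

18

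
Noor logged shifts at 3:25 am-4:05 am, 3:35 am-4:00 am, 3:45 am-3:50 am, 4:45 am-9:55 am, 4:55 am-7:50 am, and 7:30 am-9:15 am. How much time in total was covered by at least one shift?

5 h 50 min

Merged: 3:25 am-4:05 am, 4:45 am-9:55 am.
Lengths: 40 min + 5 h 10 min = 5 h 50 min.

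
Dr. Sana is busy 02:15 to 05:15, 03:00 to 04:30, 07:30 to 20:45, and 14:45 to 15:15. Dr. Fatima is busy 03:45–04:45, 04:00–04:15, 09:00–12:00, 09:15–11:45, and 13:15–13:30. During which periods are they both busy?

First set merges to 02:15–05:15, 07:30–20:45.
Second set merges to 03:45–04:45, 09:00–12:00, 13:15–13:30.
02:15–05:15 overlaps B on 03:45–04:45.
07:30–20:45 overlaps B on 09:00–12:00, 13:15–13:30.

03:45–04:45, 09:00–12:00, 13:15–13:30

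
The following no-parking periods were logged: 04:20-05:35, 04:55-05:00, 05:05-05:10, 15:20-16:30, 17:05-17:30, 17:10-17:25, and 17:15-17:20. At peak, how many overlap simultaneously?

3

At 17:15, 3 of the intervals are simultaneously active.
No point has more.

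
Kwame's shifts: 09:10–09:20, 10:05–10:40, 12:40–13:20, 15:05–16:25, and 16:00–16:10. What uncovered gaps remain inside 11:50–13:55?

After merging, the occupied span is 09:10-09:20, 10:05-10:40, 12:40-13:20, 15:05-16:25.
Gaps within 11:50-13:55: 11:50-12:40, 13:20-13:55.

11:50-12:40, 13:20-13:55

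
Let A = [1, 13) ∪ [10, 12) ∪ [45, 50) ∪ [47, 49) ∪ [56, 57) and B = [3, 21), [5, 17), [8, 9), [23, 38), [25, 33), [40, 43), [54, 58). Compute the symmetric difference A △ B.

[1, 3) ∪ [13, 21) ∪ [23, 38) ∪ [40, 43) ∪ [45, 50) ∪ [54, 56) ∪ [57, 58)

Merge the first list: [1, 13), [45, 50), [56, 57).
Merge the second list: [3, 21), [23, 38), [40, 43), [54, 58).
A but not B: [1, 3), [45, 50).
B but not A: [13, 21), [23, 38), [40, 43), [54, 56), [57, 58).
Combining gives A △ B.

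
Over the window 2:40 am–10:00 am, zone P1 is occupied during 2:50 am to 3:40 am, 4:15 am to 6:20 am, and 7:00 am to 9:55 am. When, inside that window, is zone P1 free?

2:40 am–2:50 am, 3:40 am–4:15 am, 6:20 am–7:00 am, 9:55 am–10:00 am

The merged coverage is 2:50 am–3:40 am, 4:15 am–6:20 am, 7:00 am–9:55 am.
Complement within 2:40 am–10:00 am: 2:40 am–2:50 am, 3:40 am–4:15 am, 6:20 am–7:00 am, 9:55 am–10:00 am.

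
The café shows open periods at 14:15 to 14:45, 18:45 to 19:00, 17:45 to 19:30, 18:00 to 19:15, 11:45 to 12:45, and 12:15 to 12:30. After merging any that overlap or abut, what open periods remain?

Sort by start: 11:45–12:45, 12:15–12:30, 14:15–14:45, 17:45–19:30, 18:00–19:15, 18:45–19:00.
12:15–12:30 overlaps/touches 11:45–12:45 → extend to 11:45–12:45.
14:15–14:45 is disjoint → start new block.
17:45–19:30 is disjoint → start new block.
18:00–19:15 overlaps/touches 17:45–19:30 → extend to 17:45–19:30.
18:45–19:00 overlaps/touches 17:45–19:30 → extend to 17:45–19:30.

11:45–12:45, 14:15–14:45, 17:45–19:30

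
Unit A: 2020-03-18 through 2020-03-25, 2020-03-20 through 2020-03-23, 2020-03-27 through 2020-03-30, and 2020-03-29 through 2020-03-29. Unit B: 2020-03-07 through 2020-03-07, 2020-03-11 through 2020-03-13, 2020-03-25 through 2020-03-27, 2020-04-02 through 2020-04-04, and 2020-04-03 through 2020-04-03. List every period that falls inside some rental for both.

A, merged: 2020-03-18 through 2020-03-25, 2020-03-27 through 2020-03-30.
B, merged: 2020-03-07 through 2020-03-07, 2020-03-11 through 2020-03-13, 2020-03-25 through 2020-03-27, 2020-04-02 through 2020-04-04.
2020-03-18 through 2020-03-25 meets the second set on 2020-03-25 through 2020-03-25.
2020-03-27 through 2020-03-30 meets the second set on 2020-03-27 through 2020-03-27.

2020-03-25 through 2020-03-25, 2020-03-27 through 2020-03-27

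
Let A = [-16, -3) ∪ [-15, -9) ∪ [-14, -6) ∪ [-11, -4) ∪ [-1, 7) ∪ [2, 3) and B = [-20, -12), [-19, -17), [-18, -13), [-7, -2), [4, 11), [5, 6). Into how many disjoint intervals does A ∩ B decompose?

3

First set merges to [-16, -3), [-1, 7).
Second set merges to [-20, -12), [-7, -2), [4, 11).
A ∩ B = [-16, -12), [-7, -3), [4, 7).
That is 3 disjoint pieces.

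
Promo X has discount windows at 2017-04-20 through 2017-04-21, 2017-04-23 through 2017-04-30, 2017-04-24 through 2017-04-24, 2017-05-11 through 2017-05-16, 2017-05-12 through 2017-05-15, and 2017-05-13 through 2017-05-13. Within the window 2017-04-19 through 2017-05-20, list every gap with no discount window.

2017-04-19 through 2017-04-19, 2017-04-22 through 2017-04-22, 2017-05-01 through 2017-05-10, 2017-05-17 through 2017-05-20

The merged coverage is 2017-04-20 through 2017-04-21, 2017-04-23 through 2017-04-30, 2017-05-11 through 2017-05-16.
Uncovered inside 2017-04-19 through 2017-05-20: 2017-04-19 through 2017-04-19, 2017-04-22 through 2017-04-22, 2017-05-01 through 2017-05-10, 2017-05-17 through 2017-05-20.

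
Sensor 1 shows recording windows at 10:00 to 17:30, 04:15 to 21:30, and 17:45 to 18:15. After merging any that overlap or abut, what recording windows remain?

04:15–21:30

Sort by start: 04:15–21:30, 10:00–17:30, 17:45–18:15.
10:00–17:30 overlaps/touches 04:15–21:30 → extend to 04:15–21:30.
17:45–18:15 overlaps/touches 04:15–21:30 → extend to 04:15–21:30.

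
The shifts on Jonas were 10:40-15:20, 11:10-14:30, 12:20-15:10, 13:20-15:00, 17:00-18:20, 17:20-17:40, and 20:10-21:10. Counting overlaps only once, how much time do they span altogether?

7 h

Merged: 10:40–15:20, 17:00–18:20, 20:10–21:10.
Lengths: 4 h 40 min + 1 h 20 min + 1 h = 7 h.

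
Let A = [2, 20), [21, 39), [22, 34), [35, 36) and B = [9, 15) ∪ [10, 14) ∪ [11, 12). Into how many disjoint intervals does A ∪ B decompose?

Merge the first list: [2, 20), [21, 39).
Merge the second list: [9, 15).
A ∪ B = [2, 20), [21, 39).
That is 2 disjoint pieces.

2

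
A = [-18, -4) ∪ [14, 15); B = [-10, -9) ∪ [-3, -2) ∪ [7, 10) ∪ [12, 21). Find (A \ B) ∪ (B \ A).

Only in the first: [-18, -10), [-9, -4).
Only in the second: [-3, -2), [7, 10), [12, 14), [15, 21).
Together these are the periods covered by exactly one.

[-18, -10) ∪ [-9, -4) ∪ [-3, -2) ∪ [7, 10) ∪ [12, 14) ∪ [15, 21)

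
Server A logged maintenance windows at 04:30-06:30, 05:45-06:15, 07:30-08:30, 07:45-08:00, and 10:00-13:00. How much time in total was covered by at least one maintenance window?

6 h

Merged: 04:30–06:30, 07:30–08:30, 10:00–13:00.
Lengths: 2 h + 1 h + 3 h = 6 h.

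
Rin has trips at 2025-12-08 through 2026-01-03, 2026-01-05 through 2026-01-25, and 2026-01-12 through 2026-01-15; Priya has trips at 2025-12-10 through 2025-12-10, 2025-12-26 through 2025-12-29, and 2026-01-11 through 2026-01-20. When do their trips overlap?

2025-12-10 through 2025-12-10, 2025-12-26 through 2025-12-29, 2026-01-11 through 2026-01-20

Merge the first list: 2025-12-08 through 2026-01-03, 2026-01-05 through 2026-01-25.
2025-12-08 through 2026-01-03 ∩ B → 2025-12-10 through 2025-12-10, 2025-12-26 through 2025-12-29.
2026-01-05 through 2026-01-25 ∩ B → 2026-01-11 through 2026-01-20.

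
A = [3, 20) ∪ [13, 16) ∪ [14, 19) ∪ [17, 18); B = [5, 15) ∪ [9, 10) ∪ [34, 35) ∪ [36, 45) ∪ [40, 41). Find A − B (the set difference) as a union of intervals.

[3, 5) ∪ [15, 20)

A, merged: [3, 20).
B, merged: [5, 15), [34, 35), [36, 45).
[3, 20) minus B → [3, 5), [15, 20).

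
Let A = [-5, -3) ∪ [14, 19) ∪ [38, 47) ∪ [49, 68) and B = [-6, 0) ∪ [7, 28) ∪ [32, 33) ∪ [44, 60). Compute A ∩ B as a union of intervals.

[-5, -3) ∪ [14, 19) ∪ [44, 47) ∪ [49, 60)

[-5, -3) meets the second set on [-5, -3).
[14, 19) meets the second set on [14, 19).
[38, 47) meets the second set on [44, 47).
[49, 68) meets the second set on [49, 60).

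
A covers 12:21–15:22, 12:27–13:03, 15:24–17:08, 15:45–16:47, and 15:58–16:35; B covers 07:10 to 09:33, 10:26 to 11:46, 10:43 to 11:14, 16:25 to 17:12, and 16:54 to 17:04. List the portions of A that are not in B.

12:21–15:22, 15:24–16:25

Merge the first list: 12:21–15:22, 15:24–17:08.
Merge the second list: 07:10–09:33, 10:26–11:46, 16:25–17:12.
12:21–15:22: no B overlap → unchanged.
15:24–17:08 minus B → 15:24–16:25.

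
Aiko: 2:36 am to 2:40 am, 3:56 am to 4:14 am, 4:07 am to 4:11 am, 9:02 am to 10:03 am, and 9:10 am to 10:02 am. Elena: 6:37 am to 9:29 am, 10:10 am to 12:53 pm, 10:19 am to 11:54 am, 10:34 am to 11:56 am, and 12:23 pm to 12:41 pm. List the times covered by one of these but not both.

A, merged: 2:36 am–2:40 am, 3:56 am–4:14 am, 9:02 am–10:03 am.
B, merged: 6:37 am–9:29 am, 10:10 am–12:53 pm.
Only in the first: 2:36 am–2:40 am, 3:56 am–4:14 am, 9:29 am–10:03 am.
Only in the second: 6:37 am–9:02 am, 10:10 am–12:53 pm.
Together these are the periods covered by exactly one.

2:36 am–2:40 am, 3:56 am–4:14 am, 6:37 am–9:02 am, 9:29 am–10:03 am, 10:10 am–12:53 pm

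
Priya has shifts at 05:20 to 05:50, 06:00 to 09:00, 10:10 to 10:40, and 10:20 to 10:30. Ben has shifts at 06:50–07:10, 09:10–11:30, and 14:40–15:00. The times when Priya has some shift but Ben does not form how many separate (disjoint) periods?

3

A, merged: 05:20–05:50, 06:00–09:00, 10:10–10:40.
A \ B = 05:20–05:50, 06:00–06:50, 07:10–09:00.
That is 3 disjoint pieces.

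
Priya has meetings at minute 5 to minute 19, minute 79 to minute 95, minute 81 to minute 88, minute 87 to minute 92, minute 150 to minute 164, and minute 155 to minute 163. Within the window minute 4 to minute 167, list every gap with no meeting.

minute 4 to minute 5, minute 19 to minute 79, minute 95 to minute 150, minute 164 to minute 167

Covered (merged): minute 5 to minute 19, minute 79 to minute 95, minute 150 to minute 164.
Uncovered inside minute 4 to minute 167: minute 4 to minute 5, minute 19 to minute 79, minute 95 to minute 150, minute 164 to minute 167.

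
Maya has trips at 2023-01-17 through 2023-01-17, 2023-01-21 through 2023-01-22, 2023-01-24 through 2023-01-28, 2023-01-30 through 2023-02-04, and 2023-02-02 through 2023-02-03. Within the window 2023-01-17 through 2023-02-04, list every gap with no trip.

The merged coverage is 2023-01-17 through 2023-01-17, 2023-01-21 through 2023-01-22, 2023-01-24 through 2023-01-28, 2023-01-30 through 2023-02-04.
Gaps within 2023-01-17 through 2023-02-04: 2023-01-18 through 2023-01-20, 2023-01-23 through 2023-01-23, 2023-01-29 through 2023-01-29.

2023-01-18 through 2023-01-20, 2023-01-23 through 2023-01-23, 2023-01-29 through 2023-01-29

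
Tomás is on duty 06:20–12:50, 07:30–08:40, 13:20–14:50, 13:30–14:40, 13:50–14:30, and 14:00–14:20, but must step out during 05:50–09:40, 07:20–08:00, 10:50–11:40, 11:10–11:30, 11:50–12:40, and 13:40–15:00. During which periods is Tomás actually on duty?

A, merged: 06:20-12:50, 13:20-14:50.
B, merged: 05:50-09:40, 10:50-11:40, 11:50-12:40, 13:40-15:00.
06:20-12:50 minus B → 09:40-10:50, 11:40-11:50, 12:40-12:50.
13:20-14:50 minus B → 13:20-13:40.

09:40-10:50, 11:40-11:50, 12:40-12:50, 13:20-13:40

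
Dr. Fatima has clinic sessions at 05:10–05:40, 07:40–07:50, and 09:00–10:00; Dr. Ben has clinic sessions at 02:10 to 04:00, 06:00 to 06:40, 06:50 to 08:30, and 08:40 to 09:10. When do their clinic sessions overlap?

07:40–07:50, 09:00–09:10

05:10–05:40 falls entirely outside B.
07:40–07:50 overlaps B on 07:40–07:50.
09:00–10:00 overlaps B on 09:00–09:10.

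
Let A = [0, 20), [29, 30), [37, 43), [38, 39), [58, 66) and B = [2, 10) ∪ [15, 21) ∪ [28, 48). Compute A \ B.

A, merged: [0, 20), [29, 30), [37, 43), [58, 66).
[0, 20) with B removed leaves [0, 2), [10, 15).
[29, 30) lies entirely inside B → drops out.
[37, 43) lies entirely inside B → drops out.
[58, 66) is untouched.

[0, 2) ∪ [10, 15) ∪ [58, 66)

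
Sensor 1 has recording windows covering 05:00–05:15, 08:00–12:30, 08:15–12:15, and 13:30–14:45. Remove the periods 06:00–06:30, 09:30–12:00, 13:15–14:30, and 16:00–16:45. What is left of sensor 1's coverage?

Merge the first list: 05:00–05:15, 08:00–12:30, 13:30–14:45.
05:00–05:15: nothing removed.
08:00–12:30 \ B = 08:00–09:30, 12:00–12:30.
13:30–14:45 \ B = 14:30–14:45.

05:00–05:15, 08:00–09:30, 12:00–12:30, 14:30–14:45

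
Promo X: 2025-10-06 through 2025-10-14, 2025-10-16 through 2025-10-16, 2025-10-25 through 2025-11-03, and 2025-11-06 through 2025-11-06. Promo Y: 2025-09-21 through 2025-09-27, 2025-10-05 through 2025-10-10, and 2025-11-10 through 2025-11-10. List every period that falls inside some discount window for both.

2025-10-06 through 2025-10-10

2025-10-06 through 2025-10-14 meets the second set on 2025-10-06 through 2025-10-10.
2025-10-16 through 2025-10-16: no overlap with the second set.
2025-10-25 through 2025-11-03: no overlap with the second set.
2025-11-06 through 2025-11-06: no overlap with the second set.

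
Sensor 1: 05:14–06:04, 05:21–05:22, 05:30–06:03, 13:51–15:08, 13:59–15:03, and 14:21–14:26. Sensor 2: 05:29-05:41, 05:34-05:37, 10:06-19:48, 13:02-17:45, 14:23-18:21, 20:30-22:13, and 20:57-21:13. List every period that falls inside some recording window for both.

05:29–05:41, 13:51–15:08

First set merges to 05:14–06:04, 13:51–15:08.
Second set merges to 05:29–05:41, 10:06–19:48, 20:30–22:13.
05:14–06:04 overlaps B on 05:29–05:41.
13:51–15:08 overlaps B on 13:51–15:08.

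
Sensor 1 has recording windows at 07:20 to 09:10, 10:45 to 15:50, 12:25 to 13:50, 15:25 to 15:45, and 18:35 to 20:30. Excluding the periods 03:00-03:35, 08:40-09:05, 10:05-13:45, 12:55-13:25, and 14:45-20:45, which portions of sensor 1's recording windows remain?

07:20–08:40, 09:05–09:10, 13:45–14:45

Merge the first list: 07:20–09:10, 10:45–15:50, 18:35–20:30.
Merge the second list: 03:00–03:35, 08:40–09:05, 10:05–13:45, 14:45–20:45.
07:20–09:10 minus B → 07:20–08:40, 09:05–09:10.
10:45–15:50 minus B → 13:45–14:45.
18:35–20:30: fully covered by B → removed.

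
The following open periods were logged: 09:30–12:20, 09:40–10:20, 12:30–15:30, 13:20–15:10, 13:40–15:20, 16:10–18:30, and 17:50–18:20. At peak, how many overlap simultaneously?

Sweep endpoints in order; track running count of active intervals.
Peak of 3 reached at 13:40.

3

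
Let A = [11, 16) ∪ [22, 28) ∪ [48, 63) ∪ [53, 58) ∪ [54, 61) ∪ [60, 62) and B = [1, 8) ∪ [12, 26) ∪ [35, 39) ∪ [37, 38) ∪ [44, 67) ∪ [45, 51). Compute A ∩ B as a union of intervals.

Merge the first list: [11, 16), [22, 28), [48, 63).
Merge the second list: [1, 8), [12, 26), [35, 39), [44, 67).
[11, 16) ∩ B → [12, 16).
[22, 28) ∩ B → [22, 26).
[48, 63) ∩ B → [48, 63).

[12, 16) ∪ [22, 26) ∪ [48, 63)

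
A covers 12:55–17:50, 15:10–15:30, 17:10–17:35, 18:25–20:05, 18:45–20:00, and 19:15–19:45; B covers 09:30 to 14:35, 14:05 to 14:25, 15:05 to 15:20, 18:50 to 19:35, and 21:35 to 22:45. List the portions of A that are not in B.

14:35-15:05, 15:20-17:50, 18:25-18:50, 19:35-20:05

A, merged: 12:55-17:50, 18:25-20:05.
B, merged: 09:30-14:35, 15:05-15:20, 18:50-19:35, 21:35-22:45.
12:55-17:50 minus B → 14:35-15:05, 15:20-17:50.
18:25-20:05 minus B → 18:25-18:50, 19:35-20:05.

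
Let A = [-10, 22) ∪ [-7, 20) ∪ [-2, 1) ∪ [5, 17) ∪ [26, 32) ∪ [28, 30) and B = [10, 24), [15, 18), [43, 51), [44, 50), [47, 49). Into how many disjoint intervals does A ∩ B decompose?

1

A, merged: [-10, 22), [26, 32).
B, merged: [10, 24), [43, 51).
A ∩ B = [10, 22).
That is 1 disjoint piece.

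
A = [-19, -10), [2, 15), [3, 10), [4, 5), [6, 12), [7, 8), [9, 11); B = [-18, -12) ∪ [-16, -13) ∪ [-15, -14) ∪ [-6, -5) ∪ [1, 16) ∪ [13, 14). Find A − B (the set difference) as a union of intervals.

[-19, -18) ∪ [-12, -10)

First set merges to [-19, -10), [2, 15).
Second set merges to [-18, -12), [-6, -5), [1, 16).
[-19, -10) \ B = [-19, -18), [-12, -10).
[2, 15): entirely removed.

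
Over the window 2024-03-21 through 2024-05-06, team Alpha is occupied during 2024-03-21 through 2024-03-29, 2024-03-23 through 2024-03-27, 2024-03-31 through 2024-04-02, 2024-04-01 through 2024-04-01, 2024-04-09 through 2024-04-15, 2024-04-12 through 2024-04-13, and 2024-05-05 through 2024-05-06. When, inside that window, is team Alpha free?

Covered (merged): 2024-03-21 through 2024-03-29, 2024-03-31 through 2024-04-02, 2024-04-09 through 2024-04-15, 2024-05-05 through 2024-05-06.
Uncovered inside 2024-03-21 through 2024-05-06: 2024-03-30 through 2024-03-30, 2024-04-03 through 2024-04-08, 2024-04-16 through 2024-05-04.

2024-03-30 through 2024-03-30, 2024-04-03 through 2024-04-08, 2024-04-16 through 2024-05-04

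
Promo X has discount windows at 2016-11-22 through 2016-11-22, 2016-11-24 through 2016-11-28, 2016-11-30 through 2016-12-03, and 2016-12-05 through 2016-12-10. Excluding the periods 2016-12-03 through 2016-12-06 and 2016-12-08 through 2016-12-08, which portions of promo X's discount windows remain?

2016-11-22 through 2016-11-22, 2016-11-24 through 2016-11-28, 2016-11-30 through 2016-12-02, 2016-12-07 through 2016-12-07, 2016-12-09 through 2016-12-10

2016-11-22 through 2016-11-22 is untouched.
2016-11-24 through 2016-11-28 is untouched.
2016-11-30 through 2016-12-03 with B removed leaves 2016-11-30 through 2016-12-02.
2016-12-05 through 2016-12-10 with B removed leaves 2016-12-07 through 2016-12-07, 2016-12-09 through 2016-12-10.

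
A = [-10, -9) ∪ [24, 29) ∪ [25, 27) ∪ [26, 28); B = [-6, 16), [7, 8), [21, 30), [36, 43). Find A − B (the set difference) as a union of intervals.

A, merged: [-10, -9), [24, 29).
B, merged: [-6, 16), [21, 30), [36, 43).
[-10, -9) is untouched.
[24, 29) lies entirely inside B → drops out.

[-10, -9)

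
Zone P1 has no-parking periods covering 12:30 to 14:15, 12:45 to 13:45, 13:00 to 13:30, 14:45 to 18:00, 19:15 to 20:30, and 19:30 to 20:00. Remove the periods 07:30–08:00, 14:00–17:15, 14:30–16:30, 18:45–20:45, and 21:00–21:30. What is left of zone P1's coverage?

12:30–14:00, 17:15–18:00

Merge the first list: 12:30–14:15, 14:45–18:00, 19:15–20:30.
Merge the second list: 07:30–08:00, 14:00–17:15, 18:45–20:45, 21:00–21:30.
12:30–14:15 minus B → 12:30–14:00.
14:45–18:00 minus B → 17:15–18:00.
19:15–20:30: fully covered by B → removed.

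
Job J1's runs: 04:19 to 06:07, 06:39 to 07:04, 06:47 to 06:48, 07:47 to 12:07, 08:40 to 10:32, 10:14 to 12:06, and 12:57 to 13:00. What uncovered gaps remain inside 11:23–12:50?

After merging, the occupied span is 04:19-06:07, 06:39-07:04, 07:47-12:07, 12:57-13:00.
Gaps within 11:23-12:50: 12:07-12:50.

12:07-12:50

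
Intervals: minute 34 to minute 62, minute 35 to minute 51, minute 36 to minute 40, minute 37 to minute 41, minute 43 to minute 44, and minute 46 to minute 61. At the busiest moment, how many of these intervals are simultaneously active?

At minute 37, 4 of the intervals are simultaneously active.
No point has more.

4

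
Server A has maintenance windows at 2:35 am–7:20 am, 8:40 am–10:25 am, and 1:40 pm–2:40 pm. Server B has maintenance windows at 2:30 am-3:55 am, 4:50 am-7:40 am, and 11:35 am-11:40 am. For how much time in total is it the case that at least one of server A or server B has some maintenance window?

A ∪ B = 2:30 am–7:40 am, 8:40 am–10:25 am, 11:35 am–11:40 am, 1:40 pm–2:40 pm.
Total: 5 h 10 min + 1 h 45 min + 5 min + 1 h = 8 h.

8 h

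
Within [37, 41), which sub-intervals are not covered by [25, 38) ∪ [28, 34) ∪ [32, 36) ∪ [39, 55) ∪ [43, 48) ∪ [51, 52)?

Covered (merged): [25, 38), [39, 55).
Complement within [37, 41): [38, 39).

[38, 39)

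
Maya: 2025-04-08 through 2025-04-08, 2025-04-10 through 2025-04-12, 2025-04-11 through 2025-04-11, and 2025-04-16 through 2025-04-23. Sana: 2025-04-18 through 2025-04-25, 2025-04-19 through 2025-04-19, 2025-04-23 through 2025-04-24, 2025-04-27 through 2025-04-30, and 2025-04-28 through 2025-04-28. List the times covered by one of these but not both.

A, merged: 2025-04-08 through 2025-04-08, 2025-04-10 through 2025-04-12, 2025-04-16 through 2025-04-23.
B, merged: 2025-04-18 through 2025-04-25, 2025-04-27 through 2025-04-30.
Only in the first: 2025-04-08 through 2025-04-08, 2025-04-10 through 2025-04-12, 2025-04-16 through 2025-04-17.
Only in the second: 2025-04-24 through 2025-04-25, 2025-04-27 through 2025-04-30.
Together these are the periods covered by exactly one.

2025-04-08 through 2025-04-08, 2025-04-10 through 2025-04-12, 2025-04-16 through 2025-04-17, 2025-04-24 through 2025-04-25, 2025-04-27 through 2025-04-30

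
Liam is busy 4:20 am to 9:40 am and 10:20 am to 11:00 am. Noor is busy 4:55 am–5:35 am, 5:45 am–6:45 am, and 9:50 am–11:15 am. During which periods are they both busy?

4:20 am–9:40 am ∩ B → 4:55 am–5:35 am, 5:45 am–6:45 am.
10:20 am–11:00 am ∩ B → 10:20 am–11:00 am.

4:55 am–5:35 am, 5:45 am–6:45 am, 10:20 am–11:00 am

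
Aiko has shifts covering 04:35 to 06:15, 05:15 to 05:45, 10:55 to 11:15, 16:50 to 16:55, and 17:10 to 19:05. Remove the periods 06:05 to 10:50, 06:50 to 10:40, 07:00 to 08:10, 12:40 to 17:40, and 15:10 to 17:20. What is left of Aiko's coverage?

First set merges to 04:35-06:15, 10:55-11:15, 16:50-16:55, 17:10-19:05.
Second set merges to 06:05-10:50, 12:40-17:40.
04:35-06:15 minus B → 04:35-06:05.
10:55-11:15: no B overlap → unchanged.
16:50-16:55: fully covered by B → removed.
17:10-19:05 minus B → 17:40-19:05.

04:35-06:05, 10:55-11:15, 17:40-19:05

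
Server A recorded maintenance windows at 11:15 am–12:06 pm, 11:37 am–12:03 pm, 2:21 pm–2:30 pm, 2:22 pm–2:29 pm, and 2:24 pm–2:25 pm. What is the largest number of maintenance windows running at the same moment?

Sweep endpoints in order; track running count of active intervals.
Peak of 3 reached at 2:24 pm.

3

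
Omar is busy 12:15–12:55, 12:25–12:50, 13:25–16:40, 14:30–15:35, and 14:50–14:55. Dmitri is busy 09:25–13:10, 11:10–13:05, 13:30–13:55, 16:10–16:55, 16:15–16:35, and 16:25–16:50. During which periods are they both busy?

A, merged: 12:15-12:55, 13:25-16:40.
B, merged: 09:25-13:10, 13:30-13:55, 16:10-16:55.
12:15-12:55 meets the second set on 12:15-12:55.
13:25-16:40 meets the second set on 13:30-13:55, 16:10-16:40.

12:15-12:55, 13:30-13:55, 16:10-16:40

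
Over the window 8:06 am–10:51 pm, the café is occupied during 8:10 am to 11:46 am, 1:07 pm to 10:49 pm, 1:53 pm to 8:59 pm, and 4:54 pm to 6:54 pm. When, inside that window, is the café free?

Covered (merged): 8:10 am-11:46 am, 1:07 pm-10:49 pm.
Uncovered inside 8:06 am-10:51 pm: 8:06 am-8:10 am, 11:46 am-1:07 pm, 10:49 pm-10:51 pm.

8:06 am-8:10 am, 11:46 am-1:07 pm, 10:49 pm-10:51 pm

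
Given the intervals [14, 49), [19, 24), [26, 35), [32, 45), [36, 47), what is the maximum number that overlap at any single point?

Sweep endpoints in order; track running count of active intervals.
Peak of 3 reached at 32.

3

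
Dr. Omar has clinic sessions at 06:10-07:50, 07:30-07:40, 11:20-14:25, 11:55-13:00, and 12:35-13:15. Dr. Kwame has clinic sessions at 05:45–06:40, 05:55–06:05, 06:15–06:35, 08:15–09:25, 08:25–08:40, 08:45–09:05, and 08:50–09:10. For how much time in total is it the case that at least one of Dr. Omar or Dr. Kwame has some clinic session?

6 h 20 min

A, merged: 06:10-07:50, 11:20-14:25.
B, merged: 05:45-06:40, 08:15-09:25.
A ∪ B = 05:45-07:50, 08:15-09:25, 11:20-14:25.
Total: 2 h 5 min + 1 h 10 min + 3 h 5 min = 6 h 20 min.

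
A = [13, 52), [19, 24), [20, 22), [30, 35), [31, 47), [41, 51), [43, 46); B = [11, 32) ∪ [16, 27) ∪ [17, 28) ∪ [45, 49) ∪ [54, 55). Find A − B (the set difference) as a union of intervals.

Merge the first list: [13, 52).
Merge the second list: [11, 32), [45, 49), [54, 55).
[13, 52) minus B → [32, 45), [49, 52).

[32, 45) ∪ [49, 52)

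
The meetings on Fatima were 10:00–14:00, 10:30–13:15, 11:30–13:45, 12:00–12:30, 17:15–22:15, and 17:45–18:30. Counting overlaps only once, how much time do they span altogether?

9 h

Merged: 10:00-14:00, 17:15-22:15.
Lengths: 4 h + 5 h = 9 h.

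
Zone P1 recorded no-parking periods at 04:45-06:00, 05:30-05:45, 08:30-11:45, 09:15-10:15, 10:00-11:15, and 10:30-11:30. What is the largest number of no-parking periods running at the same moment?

3

At 10:00, 3 of the intervals are simultaneously active.
No point has more.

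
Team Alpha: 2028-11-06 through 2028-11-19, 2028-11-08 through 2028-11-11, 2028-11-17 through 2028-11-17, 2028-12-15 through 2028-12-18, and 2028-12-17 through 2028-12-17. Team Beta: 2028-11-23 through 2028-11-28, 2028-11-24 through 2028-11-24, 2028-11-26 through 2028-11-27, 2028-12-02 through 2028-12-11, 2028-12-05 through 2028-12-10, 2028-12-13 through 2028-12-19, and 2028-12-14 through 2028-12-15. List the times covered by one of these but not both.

2028-11-06 through 2028-11-19, 2028-11-23 through 2028-11-28, 2028-12-02 through 2028-12-11, 2028-12-13 through 2028-12-14, 2028-12-19 through 2028-12-19

A, merged: 2028-11-06 through 2028-11-19, 2028-12-15 through 2028-12-18.
B, merged: 2028-11-23 through 2028-11-28, 2028-12-02 through 2028-12-11, 2028-12-13 through 2028-12-19.
A but not B: 2028-11-06 through 2028-11-19.
B but not A: 2028-11-23 through 2028-11-28, 2028-12-02 through 2028-12-11, 2028-12-13 through 2028-12-14, 2028-12-19 through 2028-12-19.
Combining gives A △ B.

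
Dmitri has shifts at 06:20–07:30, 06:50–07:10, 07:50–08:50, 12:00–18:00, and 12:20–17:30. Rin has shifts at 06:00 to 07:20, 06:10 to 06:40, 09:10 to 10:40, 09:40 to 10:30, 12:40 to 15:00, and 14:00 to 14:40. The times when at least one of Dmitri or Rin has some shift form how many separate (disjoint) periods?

Merge the first list: 06:20–07:30, 07:50–08:50, 12:00–18:00.
Merge the second list: 06:00–07:20, 09:10–10:40, 12:40–15:00.
A ∪ B = 06:00–07:30, 07:50–08:50, 09:10–10:40, 12:00–18:00.
That is 4 disjoint pieces.

4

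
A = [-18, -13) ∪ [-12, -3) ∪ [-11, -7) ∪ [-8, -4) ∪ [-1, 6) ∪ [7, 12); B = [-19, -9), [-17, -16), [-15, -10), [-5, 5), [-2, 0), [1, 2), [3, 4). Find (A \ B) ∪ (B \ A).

A, merged: [-18, -13), [-12, -3), [-1, 6), [7, 12).
B, merged: [-19, -9), [-5, 5).
Only in the first: [-9, -5), [5, 6), [7, 12).
Only in the second: [-19, -18), [-13, -12), [-3, -1).
Together these are the periods covered by exactly one.

[-19, -18) ∪ [-13, -12) ∪ [-9, -5) ∪ [-3, -1) ∪ [5, 6) ∪ [7, 12)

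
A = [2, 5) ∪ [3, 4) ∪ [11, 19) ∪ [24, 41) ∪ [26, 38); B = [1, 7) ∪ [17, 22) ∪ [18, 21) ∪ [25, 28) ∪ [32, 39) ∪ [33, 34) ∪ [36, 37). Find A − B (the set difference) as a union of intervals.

Merge the first list: [2, 5), [11, 19), [24, 41).
Merge the second list: [1, 7), [17, 22), [25, 28), [32, 39).
[2, 5) lies entirely inside B → drops out.
[11, 19) with B removed leaves [11, 17).
[24, 41) with B removed leaves [24, 25), [28, 32), [39, 41).

[11, 17) ∪ [24, 25) ∪ [28, 32) ∪ [39, 41)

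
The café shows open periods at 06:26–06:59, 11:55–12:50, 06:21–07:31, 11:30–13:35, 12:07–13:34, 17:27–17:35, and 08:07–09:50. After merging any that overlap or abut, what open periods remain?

Sort by start: 06:21–07:31, 06:26–06:59, 08:07–09:50, 11:30–13:35, 11:55–12:50, 12:07–13:34, 17:27–17:35.
06:26–06:59 overlaps/touches 06:21–07:31 → extend to 06:21–07:31.
08:07–09:50 is disjoint → start new block.
11:30–13:35 is disjoint → start new block.
11:55–12:50 overlaps/touches 11:30–13:35 → extend to 11:30–13:35.
12:07–13:34 overlaps/touches 11:30–13:35 → extend to 11:30–13:35.
17:27–17:35 is disjoint → start new block.

06:21–07:31, 08:07–09:50, 11:30–13:35, 17:27–17:35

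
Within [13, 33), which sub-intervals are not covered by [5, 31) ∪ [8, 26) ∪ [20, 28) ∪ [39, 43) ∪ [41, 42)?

[31, 33)

Covered (merged): [5, 31), [39, 43).
Uncovered inside [13, 33): [31, 33).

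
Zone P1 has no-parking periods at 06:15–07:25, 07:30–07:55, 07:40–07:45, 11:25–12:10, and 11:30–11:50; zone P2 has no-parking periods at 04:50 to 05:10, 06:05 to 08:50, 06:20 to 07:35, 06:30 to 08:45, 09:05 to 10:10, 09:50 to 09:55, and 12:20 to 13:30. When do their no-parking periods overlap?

First set merges to 06:15-07:25, 07:30-07:55, 11:25-12:10.
Second set merges to 04:50-05:10, 06:05-08:50, 09:05-10:10, 12:20-13:30.
06:15-07:25 ∩ B → 06:15-07:25.
07:30-07:55 ∩ B → 07:30-07:55.
11:25-12:10 meets no B interval.

06:15-07:25, 07:30-07:55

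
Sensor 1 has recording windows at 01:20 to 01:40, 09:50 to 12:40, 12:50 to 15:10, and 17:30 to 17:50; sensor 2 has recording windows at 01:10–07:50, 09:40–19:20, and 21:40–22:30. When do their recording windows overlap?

01:20-01:40, 09:50-12:40, 12:50-15:10, 17:30-17:50

01:20-01:40 meets the second set on 01:20-01:40.
09:50-12:40 meets the second set on 09:50-12:40.
12:50-15:10 meets the second set on 12:50-15:10.
17:30-17:50 meets the second set on 17:30-17:50.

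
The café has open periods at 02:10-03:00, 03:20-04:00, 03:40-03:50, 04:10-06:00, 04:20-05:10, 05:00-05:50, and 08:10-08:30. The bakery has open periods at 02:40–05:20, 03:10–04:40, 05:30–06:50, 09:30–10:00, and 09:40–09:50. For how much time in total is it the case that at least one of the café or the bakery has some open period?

First set merges to 02:10-03:00, 03:20-04:00, 04:10-06:00, 08:10-08:30.
Second set merges to 02:40-05:20, 05:30-06:50, 09:30-10:00.
A ∪ B = 02:10-06:50, 08:10-08:30, 09:30-10:00.
Total: 4 h 40 min + 20 min + 30 min = 5 h 30 min.

5 h 30 min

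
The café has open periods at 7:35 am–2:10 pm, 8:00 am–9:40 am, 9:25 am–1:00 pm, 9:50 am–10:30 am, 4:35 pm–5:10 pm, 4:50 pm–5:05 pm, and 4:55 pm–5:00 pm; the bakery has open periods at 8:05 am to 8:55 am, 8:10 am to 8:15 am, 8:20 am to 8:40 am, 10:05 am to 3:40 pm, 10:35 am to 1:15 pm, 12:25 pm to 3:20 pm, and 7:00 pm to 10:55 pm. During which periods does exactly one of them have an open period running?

First set merges to 7:35 am–2:10 pm, 4:35 pm–5:10 pm.
Second set merges to 8:05 am–8:55 am, 10:05 am–3:40 pm, 7:00 pm–10:55 pm.
A \ B = 7:35 am–8:05 am, 8:55 am–10:05 am, 4:35 pm–5:10 pm.
B \ A = 2:10 pm–3:40 pm, 7:00 pm–10:55 pm.
Union of the two gives the symmetric difference.

7:35 am–8:05 am, 8:55 am–10:05 am, 2:10 pm–3:40 pm, 4:35 pm–5:10 pm, 7:00 pm–10:55 pm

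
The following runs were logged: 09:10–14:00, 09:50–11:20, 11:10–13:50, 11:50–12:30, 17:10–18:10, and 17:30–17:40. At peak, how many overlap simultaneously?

Sweep endpoints in order; track running count of active intervals.
Peak of 3 reached at 11:10.

3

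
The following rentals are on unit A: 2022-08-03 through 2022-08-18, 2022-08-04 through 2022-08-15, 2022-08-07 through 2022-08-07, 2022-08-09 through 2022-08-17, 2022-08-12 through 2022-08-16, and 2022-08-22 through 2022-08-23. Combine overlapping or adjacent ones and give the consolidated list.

2022-08-03 through 2022-08-18, 2022-08-22 through 2022-08-23

2022-08-04 through 2022-08-15 overlaps/touches 2022-08-03 through 2022-08-18 → extend to 2022-08-03 through 2022-08-18.
2022-08-07 through 2022-08-07 overlaps/touches 2022-08-03 through 2022-08-18 → extend to 2022-08-03 through 2022-08-18.
2022-08-09 through 2022-08-17 overlaps/touches 2022-08-03 through 2022-08-18 → extend to 2022-08-03 through 2022-08-18.
2022-08-12 through 2022-08-16 overlaps/touches 2022-08-03 through 2022-08-18 → extend to 2022-08-03 through 2022-08-18.
2022-08-22 through 2022-08-23 is disjoint → start new block.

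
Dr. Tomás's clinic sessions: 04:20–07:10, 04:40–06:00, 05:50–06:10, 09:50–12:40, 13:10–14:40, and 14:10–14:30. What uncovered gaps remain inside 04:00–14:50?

The merged coverage is 04:20–07:10, 09:50–12:40, 13:10–14:40.
Uncovered inside 04:00–14:50: 04:00–04:20, 07:10–09:50, 12:40–13:10, 14:40–14:50.

04:00–04:20, 07:10–09:50, 12:40–13:10, 14:40–14:50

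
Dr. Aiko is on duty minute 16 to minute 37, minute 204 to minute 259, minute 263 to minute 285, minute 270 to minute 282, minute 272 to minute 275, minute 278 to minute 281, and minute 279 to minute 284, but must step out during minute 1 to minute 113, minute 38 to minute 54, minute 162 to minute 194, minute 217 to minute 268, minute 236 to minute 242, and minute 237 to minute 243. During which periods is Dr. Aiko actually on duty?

Merge the first list: minute 16 to minute 37, minute 204 to minute 259, minute 263 to minute 285.
Merge the second list: minute 1 to minute 113, minute 162 to minute 194, minute 217 to minute 268.
minute 16 to minute 37: fully covered by B → removed.
minute 204 to minute 259 minus B → minute 204 to minute 217.
minute 263 to minute 285 minus B → minute 268 to minute 285.

minute 204 to minute 217, minute 268 to minute 285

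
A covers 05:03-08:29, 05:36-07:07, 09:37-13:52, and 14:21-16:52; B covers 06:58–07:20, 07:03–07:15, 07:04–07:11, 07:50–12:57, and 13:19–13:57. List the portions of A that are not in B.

05:03–06:58, 07:20–07:50, 12:57–13:19, 14:21–16:52

First set merges to 05:03–08:29, 09:37–13:52, 14:21–16:52.
Second set merges to 06:58–07:20, 07:50–12:57, 13:19–13:57.
05:03–08:29 with B removed leaves 05:03–06:58, 07:20–07:50.
09:37–13:52 with B removed leaves 12:57–13:19.
14:21–16:52 is untouched.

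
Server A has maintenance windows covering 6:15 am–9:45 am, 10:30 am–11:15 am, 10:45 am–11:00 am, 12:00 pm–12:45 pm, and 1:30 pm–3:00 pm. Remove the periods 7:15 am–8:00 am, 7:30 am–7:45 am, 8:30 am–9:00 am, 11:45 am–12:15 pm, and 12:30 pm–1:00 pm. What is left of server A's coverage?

First set merges to 6:15 am–9:45 am, 10:30 am–11:15 am, 12:00 pm–12:45 pm, 1:30 pm–3:00 pm.
Second set merges to 7:15 am–8:00 am, 8:30 am–9:00 am, 11:45 am–12:15 pm, 12:30 pm–1:00 pm.
6:15 am–9:45 am minus B → 6:15 am–7:15 am, 8:00 am–8:30 am, 9:00 am–9:45 am.
10:30 am–11:15 am: no B overlap → unchanged.
12:00 pm–12:45 pm minus B → 12:15 pm–12:30 pm.
1:30 pm–3:00 pm: no B overlap → unchanged.

6:15 am–7:15 am, 8:00 am–8:30 am, 9:00 am–9:45 am, 10:30 am–11:15 am, 12:15 pm–12:30 pm, 1:30 pm–3:00 pm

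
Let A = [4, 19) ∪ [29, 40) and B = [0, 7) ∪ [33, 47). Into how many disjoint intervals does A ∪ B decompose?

A ∪ B = [0, 19), [29, 47).
That is 2 disjoint pieces.

2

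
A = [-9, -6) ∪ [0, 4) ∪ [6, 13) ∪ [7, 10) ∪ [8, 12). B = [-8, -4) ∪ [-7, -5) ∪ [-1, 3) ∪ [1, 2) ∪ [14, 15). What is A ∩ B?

A, merged: [-9, -6), [0, 4), [6, 13).
B, merged: [-8, -4), [-1, 3), [14, 15).
[-9, -6) meets the second set on [-8, -6).
[0, 4) meets the second set on [0, 3).
[6, 13): no overlap with the second set.

[-8, -6) ∪ [0, 3)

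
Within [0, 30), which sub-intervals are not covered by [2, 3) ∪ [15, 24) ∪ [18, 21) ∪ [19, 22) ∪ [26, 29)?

[0, 2) ∪ [3, 15) ∪ [24, 26) ∪ [29, 30)

The merged coverage is [2, 3), [15, 24), [26, 29).
Complement within [0, 30): [0, 2), [3, 15), [24, 26), [29, 30).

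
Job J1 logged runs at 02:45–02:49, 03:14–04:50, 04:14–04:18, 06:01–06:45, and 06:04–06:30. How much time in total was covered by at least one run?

2 h 24 min

Merged: 02:45–02:49, 03:14–04:50, 06:01–06:45.
Lengths: 4 min + 1 h 36 min + 44 min = 2 h 24 min.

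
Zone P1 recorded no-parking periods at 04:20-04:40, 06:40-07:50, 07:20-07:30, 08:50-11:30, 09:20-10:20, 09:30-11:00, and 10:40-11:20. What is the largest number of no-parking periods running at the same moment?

Sweep endpoints in order; track running count of active intervals.
Peak of 3 reached at 09:30.

3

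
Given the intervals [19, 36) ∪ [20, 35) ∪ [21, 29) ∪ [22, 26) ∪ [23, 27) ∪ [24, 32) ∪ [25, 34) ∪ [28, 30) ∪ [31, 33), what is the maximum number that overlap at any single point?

7

At 25, 7 of the intervals are simultaneously active.
No point has more.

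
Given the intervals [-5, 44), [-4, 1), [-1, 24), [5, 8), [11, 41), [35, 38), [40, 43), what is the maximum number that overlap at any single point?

3

Sweep endpoints in order; track running count of active intervals.
Peak of 3 reached at -1.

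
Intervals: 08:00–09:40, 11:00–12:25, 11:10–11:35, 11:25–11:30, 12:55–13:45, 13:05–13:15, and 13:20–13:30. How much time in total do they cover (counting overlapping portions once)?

3 h 55 min

Merged: 08:00–09:40, 11:00–12:25, 12:55–13:45.
Lengths: 1 h 40 min + 1 h 25 min + 50 min = 3 h 55 min.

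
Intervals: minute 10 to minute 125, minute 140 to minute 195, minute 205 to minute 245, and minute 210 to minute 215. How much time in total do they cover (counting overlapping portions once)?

210 minutes

Merged: minute 10 to minute 125, minute 140 to minute 195, minute 205 to minute 245.
Lengths: 115 minutes + 55 minutes + 40 minutes = 210 minutes.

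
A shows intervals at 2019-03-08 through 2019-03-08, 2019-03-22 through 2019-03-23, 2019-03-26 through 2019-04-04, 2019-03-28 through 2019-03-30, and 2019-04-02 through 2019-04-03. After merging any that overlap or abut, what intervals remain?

2019-03-08 through 2019-03-08, 2019-03-22 through 2019-03-23, 2019-03-26 through 2019-04-04

2019-03-22 through 2019-03-23 is disjoint → start new block.
2019-03-26 through 2019-04-04 is disjoint → start new block.
2019-03-28 through 2019-03-30 overlaps/touches 2019-03-26 through 2019-04-04 → extend to 2019-03-26 through 2019-04-04.
2019-04-02 through 2019-04-03 overlaps/touches 2019-03-26 through 2019-04-04 → extend to 2019-03-26 through 2019-04-04.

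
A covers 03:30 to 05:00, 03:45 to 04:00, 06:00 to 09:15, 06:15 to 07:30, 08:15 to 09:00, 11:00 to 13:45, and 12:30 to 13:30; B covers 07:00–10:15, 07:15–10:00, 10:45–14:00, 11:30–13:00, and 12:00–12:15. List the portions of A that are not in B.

First set merges to 03:30-05:00, 06:00-09:15, 11:00-13:45.
Second set merges to 07:00-10:15, 10:45-14:00.
03:30-05:00 is untouched.
06:00-09:15 with B removed leaves 06:00-07:00.
11:00-13:45 lies entirely inside B → drops out.

03:30-05:00, 06:00-07:00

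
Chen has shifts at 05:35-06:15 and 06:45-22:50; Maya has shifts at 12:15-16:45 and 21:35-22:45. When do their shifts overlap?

05:35-06:15 falls entirely outside B.
06:45-22:50 overlaps B on 12:15-16:45, 21:35-22:45.

12:15-16:45, 21:35-22:45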